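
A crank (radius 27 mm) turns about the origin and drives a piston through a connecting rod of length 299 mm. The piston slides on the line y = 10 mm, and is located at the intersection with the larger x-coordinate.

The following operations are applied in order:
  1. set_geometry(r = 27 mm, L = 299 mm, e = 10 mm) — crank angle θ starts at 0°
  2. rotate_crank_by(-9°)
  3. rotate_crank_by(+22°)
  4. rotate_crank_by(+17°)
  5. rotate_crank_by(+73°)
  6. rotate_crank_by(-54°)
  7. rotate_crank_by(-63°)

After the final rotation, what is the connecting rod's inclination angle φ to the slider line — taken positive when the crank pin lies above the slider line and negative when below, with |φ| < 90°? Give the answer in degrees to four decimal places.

-3.1695

set_geometry: r = 27 mm, L = 299 mm, e = 10 mm; θ ← 0°
rotate_crank_by(-9°): θ ← 0° -9° = -9°
rotate_crank_by(+22°): θ ← -9° +22° = 13°
rotate_crank_by(+17°): θ ← 13° +17° = 30°
rotate_crank_by(+73°): θ ← 30° +73° = 103°
rotate_crank_by(-54°): θ ← 103° -54° = 49°
rotate_crank_by(-63°): θ ← 49° -63° = -14°
crank pin P = (r cos θ, r sin θ) = (26.197985, -6.531891)
h = r sin θ − e = -6.531891 − 10 = -16.531891
sin φ = h / L = -16.531891 / 299 = -0.05529061
φ = arcsin(-0.05529061) = -3.169535°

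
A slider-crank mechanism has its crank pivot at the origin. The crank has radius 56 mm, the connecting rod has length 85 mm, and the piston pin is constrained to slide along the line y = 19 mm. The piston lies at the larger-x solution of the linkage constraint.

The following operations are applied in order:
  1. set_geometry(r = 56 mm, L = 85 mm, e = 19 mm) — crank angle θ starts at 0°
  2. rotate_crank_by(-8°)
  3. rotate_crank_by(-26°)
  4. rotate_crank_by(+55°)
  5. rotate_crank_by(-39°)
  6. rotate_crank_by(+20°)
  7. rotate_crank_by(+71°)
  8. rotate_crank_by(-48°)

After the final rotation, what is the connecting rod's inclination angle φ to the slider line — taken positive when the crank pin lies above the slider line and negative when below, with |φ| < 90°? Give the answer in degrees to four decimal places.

3.1472

set_geometry: r = 56 mm, L = 85 mm, e = 19 mm; θ ← 0°
rotate_crank_by(-8°): θ ← 0° -8° = -8°
rotate_crank_by(-26°): θ ← -8° -26° = -34°
rotate_crank_by(+55°): θ ← -34° +55° = 21°
rotate_crank_by(-39°): θ ← 21° -39° = -18°
rotate_crank_by(+20°): θ ← -18° +20° = 2°
rotate_crank_by(+71°): θ ← 2° +71° = 73°
rotate_crank_by(-48°): θ ← 73° -48° = 25°
crank pin P = (r cos θ, r sin θ) = (50.753236, 23.666623)
h = r sin θ − e = 23.666623 − 19 = 4.666623
sin φ = h / L = 4.666623 / 85 = 0.05490144
φ = arcsin(0.05490144) = 3.147203°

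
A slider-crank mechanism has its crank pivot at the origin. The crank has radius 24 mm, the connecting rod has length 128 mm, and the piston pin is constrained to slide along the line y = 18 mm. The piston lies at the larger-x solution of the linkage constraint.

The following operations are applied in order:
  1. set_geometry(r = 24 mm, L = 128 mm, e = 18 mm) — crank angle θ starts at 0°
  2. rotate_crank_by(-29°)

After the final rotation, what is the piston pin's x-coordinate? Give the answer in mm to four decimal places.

set_geometry: r = 24 mm, L = 128 mm, e = 18 mm; θ ← 0°
rotate_crank_by(-29°): θ ← 0° -29° = -29°
crank pin P = (r cos θ, r sin θ) = (20.990873, -11.635431)
h = r sin θ − e = -11.635431 − 18 = -29.635431
x = r cos θ + √(L² − h²) = 20.990873 + √(16384.0 − 878.2588) = 20.990873 + 124.522051 = 145.512924

145.5129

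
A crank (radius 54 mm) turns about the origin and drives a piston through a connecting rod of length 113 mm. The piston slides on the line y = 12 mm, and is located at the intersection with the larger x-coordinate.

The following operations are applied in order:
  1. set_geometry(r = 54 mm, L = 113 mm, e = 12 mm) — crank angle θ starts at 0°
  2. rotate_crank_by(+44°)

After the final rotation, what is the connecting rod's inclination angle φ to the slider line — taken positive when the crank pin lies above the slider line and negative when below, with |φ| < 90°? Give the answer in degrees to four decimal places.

set_geometry: r = 54 mm, L = 113 mm, e = 12 mm; θ ← 0°
rotate_crank_by(+44°): θ ← 0° +44° = 44°
crank pin P = (r cos θ, r sin θ) = (38.844349, 37.511552)
h = r sin θ − e = 37.511552 − 12 = 25.511552
sin φ = h / L = 25.511552 / 113 = 0.22576595
φ = arcsin(0.22576595) = 13.047923°

13.0479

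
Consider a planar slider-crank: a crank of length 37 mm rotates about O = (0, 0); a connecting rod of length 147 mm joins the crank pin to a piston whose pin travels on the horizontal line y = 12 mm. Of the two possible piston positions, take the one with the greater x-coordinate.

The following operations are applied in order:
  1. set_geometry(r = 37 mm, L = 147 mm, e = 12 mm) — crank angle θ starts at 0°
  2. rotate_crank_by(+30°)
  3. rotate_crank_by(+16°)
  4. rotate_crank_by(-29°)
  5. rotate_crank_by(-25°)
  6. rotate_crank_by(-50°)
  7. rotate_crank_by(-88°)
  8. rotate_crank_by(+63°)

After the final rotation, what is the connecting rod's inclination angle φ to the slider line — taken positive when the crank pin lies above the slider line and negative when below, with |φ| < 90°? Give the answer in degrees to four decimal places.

-19.3572

set_geometry: r = 37 mm, L = 147 mm, e = 12 mm; θ ← 0°
rotate_crank_by(+30°): θ ← 0° +30° = 30°
rotate_crank_by(+16°): θ ← 30° +16° = 46°
rotate_crank_by(-29°): θ ← 46° -29° = 17°
rotate_crank_by(-25°): θ ← 17° -25° = -8°
rotate_crank_by(-50°): θ ← -8° -50° = -58°
rotate_crank_by(-88°): θ ← -58° -88° = -146°
rotate_crank_by(+63°): θ ← -146° +63° = -83°
crank pin P = (r cos θ, r sin θ) = (4.509166, -36.724208)
h = r sin θ − e = -36.724208 − 12 = -48.724208
sin φ = h / L = -48.724208 / 147 = -0.33145719
φ = arcsin(-0.33145719) = -19.357245°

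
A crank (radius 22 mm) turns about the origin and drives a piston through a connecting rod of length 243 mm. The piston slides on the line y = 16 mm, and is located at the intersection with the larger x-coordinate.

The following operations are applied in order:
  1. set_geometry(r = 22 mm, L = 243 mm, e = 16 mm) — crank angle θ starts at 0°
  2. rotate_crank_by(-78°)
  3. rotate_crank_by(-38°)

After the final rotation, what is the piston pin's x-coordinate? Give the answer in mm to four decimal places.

set_geometry: r = 22 mm, L = 243 mm, e = 16 mm; θ ← 0°
rotate_crank_by(-78°): θ ← 0° -78° = -78°
rotate_crank_by(-38°): θ ← -78° -38° = -116°
crank pin P = (r cos θ, r sin θ) = (-9.644165, -19.773469)
h = r sin θ − e = -19.773469 − 16 = -35.773469
x = r cos θ + √(L² − h²) = -9.644165 + √(59049.0 − 1279.7411) = -9.644165 + 240.352364 = 230.708199

230.7082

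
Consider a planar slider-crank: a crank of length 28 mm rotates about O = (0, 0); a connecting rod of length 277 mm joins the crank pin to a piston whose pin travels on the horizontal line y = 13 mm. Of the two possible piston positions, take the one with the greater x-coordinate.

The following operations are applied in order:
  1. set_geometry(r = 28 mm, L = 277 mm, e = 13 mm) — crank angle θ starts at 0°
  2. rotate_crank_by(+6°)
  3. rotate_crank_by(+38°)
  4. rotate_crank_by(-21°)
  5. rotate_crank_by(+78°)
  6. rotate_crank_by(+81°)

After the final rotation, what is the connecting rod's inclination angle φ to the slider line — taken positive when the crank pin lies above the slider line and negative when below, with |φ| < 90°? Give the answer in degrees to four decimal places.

-2.8923

set_geometry: r = 28 mm, L = 277 mm, e = 13 mm; θ ← 0°
rotate_crank_by(+6°): θ ← 0° +6° = 6°
rotate_crank_by(+38°): θ ← 6° +38° = 44°
rotate_crank_by(-21°): θ ← 44° -21° = 23°
rotate_crank_by(+78°): θ ← 23° +78° = 101°
rotate_crank_by(+81°): θ ← 101° +81° = 182°
crank pin P = (r cos θ, r sin θ) = (-27.982943, -0.977186)
h = r sin θ − e = -0.977186 − 13 = -13.977186
sin φ = h / L = -13.977186 / 277 = -0.05045915
φ = arcsin(-0.05045915) = -2.892325°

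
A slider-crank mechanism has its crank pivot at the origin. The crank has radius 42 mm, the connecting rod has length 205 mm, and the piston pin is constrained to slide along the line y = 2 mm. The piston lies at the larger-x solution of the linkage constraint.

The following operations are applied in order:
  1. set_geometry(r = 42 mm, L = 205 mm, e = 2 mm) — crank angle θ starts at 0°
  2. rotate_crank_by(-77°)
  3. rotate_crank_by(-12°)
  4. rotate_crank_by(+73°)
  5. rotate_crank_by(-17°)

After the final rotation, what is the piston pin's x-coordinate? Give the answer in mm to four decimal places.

238.7094

set_geometry: r = 42 mm, L = 205 mm, e = 2 mm; θ ← 0°
rotate_crank_by(-77°): θ ← 0° -77° = -77°
rotate_crank_by(-12°): θ ← -77° -12° = -89°
rotate_crank_by(+73°): θ ← -89° +73° = -16°
rotate_crank_by(-17°): θ ← -16° -17° = -33°
crank pin P = (r cos θ, r sin θ) = (35.224164, -22.874839)
h = r sin θ − e = -22.874839 − 2 = -24.874839
x = r cos θ + √(L² − h²) = 35.224164 + √(42025.0 − 618.7576) = 35.224164 + 203.485239 = 238.709403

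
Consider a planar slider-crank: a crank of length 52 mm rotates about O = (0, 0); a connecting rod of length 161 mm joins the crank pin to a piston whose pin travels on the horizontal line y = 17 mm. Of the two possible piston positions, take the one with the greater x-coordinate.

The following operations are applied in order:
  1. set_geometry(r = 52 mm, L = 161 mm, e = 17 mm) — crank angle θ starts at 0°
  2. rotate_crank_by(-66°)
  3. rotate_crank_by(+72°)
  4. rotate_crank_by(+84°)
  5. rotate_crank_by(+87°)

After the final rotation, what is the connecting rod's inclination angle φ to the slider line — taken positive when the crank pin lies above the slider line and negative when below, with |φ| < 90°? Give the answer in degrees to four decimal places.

-5.0880

set_geometry: r = 52 mm, L = 161 mm, e = 17 mm; θ ← 0°
rotate_crank_by(-66°): θ ← 0° -66° = -66°
rotate_crank_by(+72°): θ ← -66° +72° = 6°
rotate_crank_by(+84°): θ ← 6° +84° = 90°
rotate_crank_by(+87°): θ ← 90° +87° = 177°
crank pin P = (r cos θ, r sin θ) = (-51.928736, 2.721470)
h = r sin θ − e = 2.721470 − 17 = -14.278530
sin φ = h / L = -14.278530 / 161 = -0.08868652
φ = arcsin(-0.08868652) = -5.088048°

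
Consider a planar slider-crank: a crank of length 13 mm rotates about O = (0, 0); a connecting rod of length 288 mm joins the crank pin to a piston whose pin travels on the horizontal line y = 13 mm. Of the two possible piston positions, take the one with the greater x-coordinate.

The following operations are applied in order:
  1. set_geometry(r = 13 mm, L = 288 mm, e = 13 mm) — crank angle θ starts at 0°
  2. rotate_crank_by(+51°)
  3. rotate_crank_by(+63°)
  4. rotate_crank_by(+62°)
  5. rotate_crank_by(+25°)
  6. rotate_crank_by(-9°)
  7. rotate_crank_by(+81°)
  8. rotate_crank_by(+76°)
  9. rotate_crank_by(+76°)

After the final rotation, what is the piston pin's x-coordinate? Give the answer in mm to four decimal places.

293.4915

set_geometry: r = 13 mm, L = 288 mm, e = 13 mm; θ ← 0°
rotate_crank_by(+51°): θ ← 0° +51° = 51°
rotate_crank_by(+63°): θ ← 51° +63° = 114°
rotate_crank_by(+62°): θ ← 114° +62° = 176°
rotate_crank_by(+25°): θ ← 176° +25° = 201°
rotate_crank_by(-9°): θ ← 201° -9° = 192°
rotate_crank_by(+81°): θ ← 192° +81° = 273°
rotate_crank_by(+76°): θ ← 273° +76° = 349°
rotate_crank_by(+76°): θ ← 349° +76° = 425°
crank pin P = (r cos θ, r sin θ) = (5.494037, 11.782001)
h = r sin θ − e = 11.782001 − 13 = -1.217999
x = r cos θ + √(L² − h²) = 5.494037 + √(82944.0 − 1.4835) = 5.494037 + 287.997424 = 293.491462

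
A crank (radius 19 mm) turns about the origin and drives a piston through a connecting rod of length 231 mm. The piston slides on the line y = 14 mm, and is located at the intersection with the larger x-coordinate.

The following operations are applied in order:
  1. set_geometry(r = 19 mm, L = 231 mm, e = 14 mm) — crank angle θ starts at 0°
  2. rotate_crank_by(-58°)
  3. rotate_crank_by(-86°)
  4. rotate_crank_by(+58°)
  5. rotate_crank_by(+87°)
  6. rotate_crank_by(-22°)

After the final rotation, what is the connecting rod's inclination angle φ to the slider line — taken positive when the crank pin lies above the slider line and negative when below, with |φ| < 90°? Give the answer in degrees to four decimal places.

-5.1683

set_geometry: r = 19 mm, L = 231 mm, e = 14 mm; θ ← 0°
rotate_crank_by(-58°): θ ← 0° -58° = -58°
rotate_crank_by(-86°): θ ← -58° -86° = -144°
rotate_crank_by(+58°): θ ← -144° +58° = -86°
rotate_crank_by(+87°): θ ← -86° +87° = 1°
rotate_crank_by(-22°): θ ← 1° -22° = -21°
crank pin P = (r cos θ, r sin θ) = (17.738028, -6.808991)
h = r sin θ − e = -6.808991 − 14 = -20.808991
sin φ = h / L = -20.808991 / 231 = -0.09008221
φ = arcsin(-0.09008221) = -5.168337°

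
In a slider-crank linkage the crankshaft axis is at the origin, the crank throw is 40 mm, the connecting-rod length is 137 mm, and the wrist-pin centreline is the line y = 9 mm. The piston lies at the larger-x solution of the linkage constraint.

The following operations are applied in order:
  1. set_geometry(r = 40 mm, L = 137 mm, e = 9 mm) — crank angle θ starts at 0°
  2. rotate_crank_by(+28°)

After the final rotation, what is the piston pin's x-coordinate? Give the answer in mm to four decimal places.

set_geometry: r = 40 mm, L = 137 mm, e = 9 mm; θ ← 0°
rotate_crank_by(+28°): θ ← 0° +28° = 28°
crank pin P = (r cos θ, r sin θ) = (35.317904, 18.778863)
h = r sin θ − e = 18.778863 − 9 = 9.778863
x = r cos θ + √(L² − h²) = 35.317904 + √(18769.0 − 95.6262) = 35.317904 + 136.650554 = 171.968457

171.9685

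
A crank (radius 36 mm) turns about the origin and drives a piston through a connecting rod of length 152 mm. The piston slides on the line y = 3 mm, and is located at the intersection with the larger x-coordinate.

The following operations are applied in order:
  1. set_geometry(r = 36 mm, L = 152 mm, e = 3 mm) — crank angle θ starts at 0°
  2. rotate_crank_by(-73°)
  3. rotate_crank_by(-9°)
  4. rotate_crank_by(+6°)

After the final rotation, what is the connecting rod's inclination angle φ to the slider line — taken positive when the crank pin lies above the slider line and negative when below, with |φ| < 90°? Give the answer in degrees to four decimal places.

set_geometry: r = 36 mm, L = 152 mm, e = 3 mm; θ ← 0°
rotate_crank_by(-73°): θ ← 0° -73° = -73°
rotate_crank_by(-9°): θ ← -73° -9° = -82°
rotate_crank_by(+6°): θ ← -82° +6° = -76°
crank pin P = (r cos θ, r sin θ) = (8.709188, -34.930646)
h = r sin θ − e = -34.930646 − 3 = -37.930646
sin φ = h / L = -37.930646 / 152 = -0.24954372
φ = arcsin(-0.24954372) = -14.450514°

-14.4505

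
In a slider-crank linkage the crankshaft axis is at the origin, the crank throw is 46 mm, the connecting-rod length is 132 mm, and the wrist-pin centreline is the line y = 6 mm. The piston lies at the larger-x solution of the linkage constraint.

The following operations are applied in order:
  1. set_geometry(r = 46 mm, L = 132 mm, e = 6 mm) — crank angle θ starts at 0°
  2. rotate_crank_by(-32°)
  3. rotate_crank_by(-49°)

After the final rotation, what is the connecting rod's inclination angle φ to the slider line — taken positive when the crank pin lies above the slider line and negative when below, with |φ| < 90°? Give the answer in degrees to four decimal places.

set_geometry: r = 46 mm, L = 132 mm, e = 6 mm; θ ← 0°
rotate_crank_by(-32°): θ ← 0° -32° = -32°
rotate_crank_by(-49°): θ ← -32° -49° = -81°
crank pin P = (r cos θ, r sin θ) = (7.195985, -45.433664)
h = r sin θ − e = -45.433664 − 6 = -51.433664
sin φ = h / L = -51.433664 / 132 = -0.38964897
φ = arcsin(-0.38964897) = -22.932659°

-22.9327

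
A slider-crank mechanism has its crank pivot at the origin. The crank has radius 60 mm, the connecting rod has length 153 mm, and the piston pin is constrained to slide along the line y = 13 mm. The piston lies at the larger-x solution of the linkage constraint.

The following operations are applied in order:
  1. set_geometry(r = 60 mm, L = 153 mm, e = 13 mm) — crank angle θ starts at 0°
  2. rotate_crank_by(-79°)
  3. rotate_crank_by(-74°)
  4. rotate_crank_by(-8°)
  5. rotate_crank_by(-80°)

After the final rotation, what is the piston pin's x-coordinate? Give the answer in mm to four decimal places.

set_geometry: r = 60 mm, L = 153 mm, e = 13 mm; θ ← 0°
rotate_crank_by(-79°): θ ← 0° -79° = -79°
rotate_crank_by(-74°): θ ← -79° -74° = -153°
rotate_crank_by(-8°): θ ← -153° -8° = -161°
rotate_crank_by(-80°): θ ← -161° -80° = -241°
crank pin P = (r cos θ, r sin θ) = (-29.088577, 52.477182)
h = r sin θ − e = 52.477182 − 13 = 39.477182
x = r cos θ + √(L² − h²) = -29.088577 + √(23409.0 − 1558.4479) = -29.088577 + 147.819322 = 118.730745

118.7307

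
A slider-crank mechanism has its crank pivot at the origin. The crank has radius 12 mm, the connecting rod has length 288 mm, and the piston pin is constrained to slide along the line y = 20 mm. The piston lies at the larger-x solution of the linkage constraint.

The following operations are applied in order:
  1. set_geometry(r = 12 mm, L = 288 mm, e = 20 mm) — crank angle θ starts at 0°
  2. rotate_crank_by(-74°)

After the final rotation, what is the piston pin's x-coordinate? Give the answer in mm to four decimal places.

289.5759

set_geometry: r = 12 mm, L = 288 mm, e = 20 mm; θ ← 0°
rotate_crank_by(-74°): θ ← 0° -74° = -74°
crank pin P = (r cos θ, r sin θ) = (3.307648, -11.535140)
h = r sin θ − e = -11.535140 − 20 = -31.535140
x = r cos θ + √(L² − h²) = 3.307648 + √(82944.0 − 994.4651) = 3.307648 + 286.268292 = 289.575940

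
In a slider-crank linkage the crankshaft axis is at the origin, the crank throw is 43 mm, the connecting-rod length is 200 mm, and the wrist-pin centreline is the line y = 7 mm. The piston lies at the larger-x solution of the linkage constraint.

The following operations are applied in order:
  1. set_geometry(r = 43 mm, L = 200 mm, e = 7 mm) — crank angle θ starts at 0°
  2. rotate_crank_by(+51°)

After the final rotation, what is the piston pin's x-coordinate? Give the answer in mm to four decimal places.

225.3084

set_geometry: r = 43 mm, L = 200 mm, e = 7 mm; θ ← 0°
rotate_crank_by(+51°): θ ← 0° +51° = 51°
crank pin P = (r cos θ, r sin θ) = (27.060777, 33.417276)
h = r sin θ − e = 33.417276 − 7 = 26.417276
x = r cos θ + √(L² − h²) = 27.060777 + √(40000.0 − 697.8725) = 27.060777 + 198.247642 = 225.308419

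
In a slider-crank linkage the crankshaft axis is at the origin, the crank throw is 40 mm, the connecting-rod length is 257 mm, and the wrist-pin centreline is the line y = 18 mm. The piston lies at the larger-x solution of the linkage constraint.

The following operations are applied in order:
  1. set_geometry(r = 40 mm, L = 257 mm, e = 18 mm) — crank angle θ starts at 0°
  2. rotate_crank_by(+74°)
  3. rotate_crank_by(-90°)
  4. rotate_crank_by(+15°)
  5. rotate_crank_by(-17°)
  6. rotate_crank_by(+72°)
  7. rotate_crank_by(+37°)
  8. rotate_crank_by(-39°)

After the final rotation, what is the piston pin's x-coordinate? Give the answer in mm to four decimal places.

281.2706

set_geometry: r = 40 mm, L = 257 mm, e = 18 mm; θ ← 0°
rotate_crank_by(+74°): θ ← 0° +74° = 74°
rotate_crank_by(-90°): θ ← 74° -90° = -16°
rotate_crank_by(+15°): θ ← -16° +15° = -1°
rotate_crank_by(-17°): θ ← -1° -17° = -18°
rotate_crank_by(+72°): θ ← -18° +72° = 54°
rotate_crank_by(+37°): θ ← 54° +37° = 91°
rotate_crank_by(-39°): θ ← 91° -39° = 52°
crank pin P = (r cos θ, r sin θ) = (24.626459, 31.520430)
h = r sin θ − e = 31.520430 − 18 = 13.520430
x = r cos θ + √(L² − h²) = 24.626459 + √(66049.0 − 182.8020) = 24.626459 + 256.644108 = 281.270567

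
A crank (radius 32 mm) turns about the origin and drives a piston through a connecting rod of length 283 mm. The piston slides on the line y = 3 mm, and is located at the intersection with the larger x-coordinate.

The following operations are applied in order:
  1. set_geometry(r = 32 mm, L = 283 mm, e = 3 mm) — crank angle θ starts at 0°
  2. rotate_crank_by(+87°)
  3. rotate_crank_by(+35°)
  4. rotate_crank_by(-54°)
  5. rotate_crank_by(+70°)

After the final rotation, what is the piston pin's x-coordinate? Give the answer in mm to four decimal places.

set_geometry: r = 32 mm, L = 283 mm, e = 3 mm; θ ← 0°
rotate_crank_by(+87°): θ ← 0° +87° = 87°
rotate_crank_by(+35°): θ ← 87° +35° = 122°
rotate_crank_by(-54°): θ ← 122° -54° = 68°
rotate_crank_by(+70°): θ ← 68° +70° = 138°
crank pin P = (r cos θ, r sin θ) = (-23.780634, 21.412179)
h = r sin θ − e = 21.412179 − 3 = 18.412179
x = r cos θ + √(L² − h²) = -23.780634 + √(80089.0 − 339.0084) = -23.780634 + 282.400410 = 258.619776

258.6198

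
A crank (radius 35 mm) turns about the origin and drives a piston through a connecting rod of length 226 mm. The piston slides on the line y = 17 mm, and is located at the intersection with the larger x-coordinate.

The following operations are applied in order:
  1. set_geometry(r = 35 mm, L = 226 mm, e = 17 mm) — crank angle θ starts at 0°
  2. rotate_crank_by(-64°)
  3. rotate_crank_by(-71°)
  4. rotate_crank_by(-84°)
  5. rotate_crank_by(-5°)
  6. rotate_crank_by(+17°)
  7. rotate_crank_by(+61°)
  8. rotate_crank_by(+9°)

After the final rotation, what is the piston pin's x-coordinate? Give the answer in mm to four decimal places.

set_geometry: r = 35 mm, L = 226 mm, e = 17 mm; θ ← 0°
rotate_crank_by(-64°): θ ← 0° -64° = -64°
rotate_crank_by(-71°): θ ← -64° -71° = -135°
rotate_crank_by(-84°): θ ← -135° -84° = -219°
rotate_crank_by(-5°): θ ← -219° -5° = -224°
rotate_crank_by(+17°): θ ← -224° +17° = -207°
rotate_crank_by(+61°): θ ← -207° +61° = -146°
rotate_crank_by(+9°): θ ← -146° +9° = -137°
crank pin P = (r cos θ, r sin θ) = (-25.597380, -23.869943)
h = r sin θ − e = -23.869943 − 17 = -40.869943
x = r cos θ + √(L² − h²) = -25.597380 + √(51076.0 − 1670.3522) = -25.597380 + 222.273813 = 196.676433

196.6764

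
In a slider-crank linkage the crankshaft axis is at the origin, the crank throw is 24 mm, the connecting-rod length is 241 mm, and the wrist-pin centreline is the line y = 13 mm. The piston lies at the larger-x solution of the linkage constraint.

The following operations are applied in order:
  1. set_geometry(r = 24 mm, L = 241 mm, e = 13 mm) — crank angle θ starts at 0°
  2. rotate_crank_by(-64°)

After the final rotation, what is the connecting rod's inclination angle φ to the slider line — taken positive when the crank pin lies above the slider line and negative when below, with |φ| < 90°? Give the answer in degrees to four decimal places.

set_geometry: r = 24 mm, L = 241 mm, e = 13 mm; θ ← 0°
rotate_crank_by(-64°): θ ← 0° -64° = -64°
crank pin P = (r cos θ, r sin θ) = (10.520908, -21.571057)
h = r sin θ − e = -21.571057 − 13 = -34.571057
sin φ = h / L = -34.571057 / 241 = -0.14344837
φ = arcsin(-0.14344837) = -8.247438°

-8.2474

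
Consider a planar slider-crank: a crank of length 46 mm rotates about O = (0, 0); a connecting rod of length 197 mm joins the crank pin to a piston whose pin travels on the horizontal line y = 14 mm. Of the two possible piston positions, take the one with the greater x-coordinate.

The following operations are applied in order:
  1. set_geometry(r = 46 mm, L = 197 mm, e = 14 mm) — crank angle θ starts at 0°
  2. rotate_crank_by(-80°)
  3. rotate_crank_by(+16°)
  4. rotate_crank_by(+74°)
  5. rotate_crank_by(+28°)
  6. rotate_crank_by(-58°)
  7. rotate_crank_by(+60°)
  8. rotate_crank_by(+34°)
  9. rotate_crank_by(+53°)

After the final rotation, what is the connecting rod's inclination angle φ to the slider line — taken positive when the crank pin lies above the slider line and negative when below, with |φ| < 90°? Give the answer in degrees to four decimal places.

6.6277

set_geometry: r = 46 mm, L = 197 mm, e = 14 mm; θ ← 0°
rotate_crank_by(-80°): θ ← 0° -80° = -80°
rotate_crank_by(+16°): θ ← -80° +16° = -64°
rotate_crank_by(+74°): θ ← -64° +74° = 10°
rotate_crank_by(+28°): θ ← 10° +28° = 38°
rotate_crank_by(-58°): θ ← 38° -58° = -20°
rotate_crank_by(+60°): θ ← -20° +60° = 40°
rotate_crank_by(+34°): θ ← 40° +34° = 74°
rotate_crank_by(+53°): θ ← 74° +53° = 127°
crank pin P = (r cos θ, r sin θ) = (-27.683491, 36.737233)
h = r sin θ − e = 36.737233 − 14 = 22.737233
sin φ = h / L = 22.737233 / 197 = 0.11541743
φ = arcsin(0.11541743) = 6.627702°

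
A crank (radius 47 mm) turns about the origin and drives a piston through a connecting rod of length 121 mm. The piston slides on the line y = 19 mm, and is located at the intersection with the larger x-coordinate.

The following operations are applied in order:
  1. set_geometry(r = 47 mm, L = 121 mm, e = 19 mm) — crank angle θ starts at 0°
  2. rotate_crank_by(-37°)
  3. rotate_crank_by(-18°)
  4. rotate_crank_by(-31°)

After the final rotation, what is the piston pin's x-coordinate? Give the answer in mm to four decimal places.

104.7680

set_geometry: r = 47 mm, L = 121 mm, e = 19 mm; θ ← 0°
rotate_crank_by(-37°): θ ← 0° -37° = -37°
rotate_crank_by(-18°): θ ← -37° -18° = -55°
rotate_crank_by(-31°): θ ← -55° -31° = -86°
crank pin P = (r cos θ, r sin θ) = (3.278554, -46.885510)
h = r sin θ − e = -46.885510 − 19 = -65.885510
x = r cos θ + √(L² − h²) = 3.278554 + √(14641.0 − 4340.9005) = 3.278554 + 101.489406 = 104.767960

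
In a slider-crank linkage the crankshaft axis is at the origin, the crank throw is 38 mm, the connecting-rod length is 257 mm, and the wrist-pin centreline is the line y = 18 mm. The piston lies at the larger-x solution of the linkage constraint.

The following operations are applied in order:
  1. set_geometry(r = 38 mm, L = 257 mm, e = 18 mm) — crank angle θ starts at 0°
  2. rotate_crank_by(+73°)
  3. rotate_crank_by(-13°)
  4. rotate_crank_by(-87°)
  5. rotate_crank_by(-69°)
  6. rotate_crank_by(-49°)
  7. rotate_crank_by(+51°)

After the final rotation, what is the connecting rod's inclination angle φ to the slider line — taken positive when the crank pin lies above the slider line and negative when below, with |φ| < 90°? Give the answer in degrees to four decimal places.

-12.5645

set_geometry: r = 38 mm, L = 257 mm, e = 18 mm; θ ← 0°
rotate_crank_by(+73°): θ ← 0° +73° = 73°
rotate_crank_by(-13°): θ ← 73° -13° = 60°
rotate_crank_by(-87°): θ ← 60° -87° = -27°
rotate_crank_by(-69°): θ ← -27° -69° = -96°
rotate_crank_by(-49°): θ ← -96° -49° = -145°
rotate_crank_by(+51°): θ ← -145° +51° = -94°
crank pin P = (r cos θ, r sin θ) = (-2.650746, -37.907434)
h = r sin θ − e = -37.907434 − 18 = -55.907434
sin φ = h / L = -55.907434 / 257 = -0.21753865
φ = arcsin(-0.21753865) = -12.564507°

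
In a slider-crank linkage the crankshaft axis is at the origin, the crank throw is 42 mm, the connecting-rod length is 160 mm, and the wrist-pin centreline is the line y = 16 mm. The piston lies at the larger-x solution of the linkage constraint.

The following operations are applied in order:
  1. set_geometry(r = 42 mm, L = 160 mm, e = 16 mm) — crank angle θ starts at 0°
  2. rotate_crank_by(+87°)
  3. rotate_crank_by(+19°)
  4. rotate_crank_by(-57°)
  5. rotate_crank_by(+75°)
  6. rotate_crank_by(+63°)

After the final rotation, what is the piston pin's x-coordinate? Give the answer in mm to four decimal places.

116.9132

set_geometry: r = 42 mm, L = 160 mm, e = 16 mm; θ ← 0°
rotate_crank_by(+87°): θ ← 0° +87° = 87°
rotate_crank_by(+19°): θ ← 87° +19° = 106°
rotate_crank_by(-57°): θ ← 106° -57° = 49°
rotate_crank_by(+75°): θ ← 49° +75° = 124°
rotate_crank_by(+63°): θ ← 124° +63° = 187°
crank pin P = (r cos θ, r sin θ) = (-41.686938, -5.118512)
h = r sin θ − e = -5.118512 − 16 = -21.118512
x = r cos θ + √(L² − h²) = -41.686938 + √(25600.0 − 445.9916) = -41.686938 + 158.600153 = 116.913214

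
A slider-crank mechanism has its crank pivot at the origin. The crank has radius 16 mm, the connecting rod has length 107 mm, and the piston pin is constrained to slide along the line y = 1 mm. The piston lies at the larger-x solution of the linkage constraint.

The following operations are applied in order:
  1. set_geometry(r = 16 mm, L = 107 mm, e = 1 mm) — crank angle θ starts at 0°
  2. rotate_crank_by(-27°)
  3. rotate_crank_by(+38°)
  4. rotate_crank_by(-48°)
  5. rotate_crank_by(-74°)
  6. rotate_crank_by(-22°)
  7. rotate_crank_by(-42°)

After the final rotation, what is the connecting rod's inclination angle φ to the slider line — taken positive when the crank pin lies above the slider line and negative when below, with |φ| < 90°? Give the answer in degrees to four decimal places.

-1.2823

set_geometry: r = 16 mm, L = 107 mm, e = 1 mm; θ ← 0°
rotate_crank_by(-27°): θ ← 0° -27° = -27°
rotate_crank_by(+38°): θ ← -27° +38° = 11°
rotate_crank_by(-48°): θ ← 11° -48° = -37°
rotate_crank_by(-74°): θ ← -37° -74° = -111°
rotate_crank_by(-22°): θ ← -111° -22° = -133°
rotate_crank_by(-42°): θ ← -133° -42° = -175°
crank pin P = (r cos θ, r sin θ) = (-15.939115, -1.394492)
h = r sin θ − e = -1.394492 − 1 = -2.394492
sin φ = h / L = -2.394492 / 107 = -0.02237843
φ = arcsin(-0.02237843) = -1.282297°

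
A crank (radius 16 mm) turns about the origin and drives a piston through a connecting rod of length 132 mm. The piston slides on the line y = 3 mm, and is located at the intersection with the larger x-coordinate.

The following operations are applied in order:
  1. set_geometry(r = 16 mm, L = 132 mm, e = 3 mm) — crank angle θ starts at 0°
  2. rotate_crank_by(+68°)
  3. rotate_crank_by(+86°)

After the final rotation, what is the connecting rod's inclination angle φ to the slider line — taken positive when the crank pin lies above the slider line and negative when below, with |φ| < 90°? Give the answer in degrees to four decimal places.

set_geometry: r = 16 mm, L = 132 mm, e = 3 mm; θ ← 0°
rotate_crank_by(+68°): θ ← 0° +68° = 68°
rotate_crank_by(+86°): θ ← 68° +86° = 154°
crank pin P = (r cos θ, r sin θ) = (-14.380705, 7.013938)
h = r sin θ − e = 7.013938 − 3 = 4.013938
sin φ = h / L = 4.013938 / 132 = 0.03040862
φ = arcsin(0.03040862) = 1.742554°

1.7426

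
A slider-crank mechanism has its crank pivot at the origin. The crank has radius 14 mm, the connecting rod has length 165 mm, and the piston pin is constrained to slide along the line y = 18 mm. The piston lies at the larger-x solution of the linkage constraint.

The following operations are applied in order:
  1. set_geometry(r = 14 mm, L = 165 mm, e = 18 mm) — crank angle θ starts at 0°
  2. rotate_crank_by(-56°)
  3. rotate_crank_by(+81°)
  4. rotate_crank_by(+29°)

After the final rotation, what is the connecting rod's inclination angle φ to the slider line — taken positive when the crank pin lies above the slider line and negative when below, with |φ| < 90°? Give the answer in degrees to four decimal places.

set_geometry: r = 14 mm, L = 165 mm, e = 18 mm; θ ← 0°
rotate_crank_by(-56°): θ ← 0° -56° = -56°
rotate_crank_by(+81°): θ ← -56° +81° = 25°
rotate_crank_by(+29°): θ ← 25° +29° = 54°
crank pin P = (r cos θ, r sin θ) = (8.228994, 11.326238)
h = r sin θ − e = 11.326238 − 18 = -6.673762
sin φ = h / L = -6.673762 / 165 = -0.04044704
φ = arcsin(-0.04044704) = -2.318077°

-2.3181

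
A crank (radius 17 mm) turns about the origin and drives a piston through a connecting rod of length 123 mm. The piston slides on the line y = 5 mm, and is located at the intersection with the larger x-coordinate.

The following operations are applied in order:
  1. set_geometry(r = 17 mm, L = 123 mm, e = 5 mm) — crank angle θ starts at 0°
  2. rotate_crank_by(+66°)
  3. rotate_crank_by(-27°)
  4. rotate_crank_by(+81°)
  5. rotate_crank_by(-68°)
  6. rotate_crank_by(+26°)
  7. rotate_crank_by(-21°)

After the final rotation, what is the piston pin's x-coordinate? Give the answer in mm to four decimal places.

131.9100

set_geometry: r = 17 mm, L = 123 mm, e = 5 mm; θ ← 0°
rotate_crank_by(+66°): θ ← 0° +66° = 66°
rotate_crank_by(-27°): θ ← 66° -27° = 39°
rotate_crank_by(+81°): θ ← 39° +81° = 120°
rotate_crank_by(-68°): θ ← 120° -68° = 52°
rotate_crank_by(+26°): θ ← 52° +26° = 78°
rotate_crank_by(-21°): θ ← 78° -21° = 57°
crank pin P = (r cos θ, r sin θ) = (9.258864, 14.257400)
h = r sin θ − e = 14.257400 − 5 = 9.257400
x = r cos θ + √(L² − h²) = 9.258864 + √(15129.0 − 85.6994) = 9.258864 + 122.651134 = 131.909997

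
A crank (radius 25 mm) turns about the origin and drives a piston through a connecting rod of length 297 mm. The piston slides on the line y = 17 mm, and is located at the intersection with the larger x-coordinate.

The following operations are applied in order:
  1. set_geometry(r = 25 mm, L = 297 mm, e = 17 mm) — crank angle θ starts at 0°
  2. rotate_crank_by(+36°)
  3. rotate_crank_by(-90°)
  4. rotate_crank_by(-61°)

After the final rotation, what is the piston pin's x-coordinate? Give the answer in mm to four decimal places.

set_geometry: r = 25 mm, L = 297 mm, e = 17 mm; θ ← 0°
rotate_crank_by(+36°): θ ← 0° +36° = 36°
rotate_crank_by(-90°): θ ← 36° -90° = -54°
rotate_crank_by(-61°): θ ← -54° -61° = -115°
crank pin P = (r cos θ, r sin θ) = (-10.565457, -22.657695)
h = r sin θ − e = -22.657695 − 17 = -39.657695
x = r cos θ + √(L² − h²) = -10.565457 + √(88209.0 − 1572.7327) = -10.565457 + 294.340394 = 283.774937

283.7749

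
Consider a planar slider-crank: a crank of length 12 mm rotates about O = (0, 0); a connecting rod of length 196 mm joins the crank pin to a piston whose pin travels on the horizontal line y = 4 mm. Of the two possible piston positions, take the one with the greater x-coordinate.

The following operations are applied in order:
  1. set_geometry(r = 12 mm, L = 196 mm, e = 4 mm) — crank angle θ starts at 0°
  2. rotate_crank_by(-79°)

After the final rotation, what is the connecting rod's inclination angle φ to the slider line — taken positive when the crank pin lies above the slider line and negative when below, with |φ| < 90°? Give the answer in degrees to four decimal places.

-4.6178

set_geometry: r = 12 mm, L = 196 mm, e = 4 mm; θ ← 0°
rotate_crank_by(-79°): θ ← 0° -79° = -79°
crank pin P = (r cos θ, r sin θ) = (2.289708, -11.779526)
h = r sin θ − e = -11.779526 − 4 = -15.779526
sin φ = h / L = -15.779526 / 196 = -0.08050779
φ = arcsin(-0.08050779) = -4.617754°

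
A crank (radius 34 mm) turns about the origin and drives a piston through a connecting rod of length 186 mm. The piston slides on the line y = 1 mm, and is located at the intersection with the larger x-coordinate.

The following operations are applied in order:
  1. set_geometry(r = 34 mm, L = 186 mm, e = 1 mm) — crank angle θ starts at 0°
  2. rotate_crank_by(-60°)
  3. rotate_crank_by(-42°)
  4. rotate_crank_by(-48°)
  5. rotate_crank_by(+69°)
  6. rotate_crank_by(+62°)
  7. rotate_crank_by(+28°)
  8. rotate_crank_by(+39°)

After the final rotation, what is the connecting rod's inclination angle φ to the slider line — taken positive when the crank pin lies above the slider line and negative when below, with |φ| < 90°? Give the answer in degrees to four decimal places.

set_geometry: r = 34 mm, L = 186 mm, e = 1 mm; θ ← 0°
rotate_crank_by(-60°): θ ← 0° -60° = -60°
rotate_crank_by(-42°): θ ← -60° -42° = -102°
rotate_crank_by(-48°): θ ← -102° -48° = -150°
rotate_crank_by(+69°): θ ← -150° +69° = -81°
rotate_crank_by(+62°): θ ← -81° +62° = -19°
rotate_crank_by(+28°): θ ← -19° +28° = 9°
rotate_crank_by(+39°): θ ← 9° +39° = 48°
crank pin P = (r cos θ, r sin θ) = (22.750441, 25.266924)
h = r sin θ − e = 25.266924 − 1 = 24.266924
sin φ = h / L = 24.266924 / 186 = 0.13046733
φ = arcsin(0.13046733) = 7.496599°

7.4966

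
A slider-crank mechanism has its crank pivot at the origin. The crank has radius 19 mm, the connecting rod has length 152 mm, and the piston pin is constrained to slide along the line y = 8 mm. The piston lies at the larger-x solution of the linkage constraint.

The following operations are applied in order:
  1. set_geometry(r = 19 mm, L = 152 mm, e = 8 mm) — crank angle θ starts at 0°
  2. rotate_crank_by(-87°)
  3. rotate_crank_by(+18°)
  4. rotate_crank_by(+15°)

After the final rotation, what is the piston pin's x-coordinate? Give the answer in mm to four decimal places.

set_geometry: r = 19 mm, L = 152 mm, e = 8 mm; θ ← 0°
rotate_crank_by(-87°): θ ← 0° -87° = -87°
rotate_crank_by(+18°): θ ← -87° +18° = -69°
rotate_crank_by(+15°): θ ← -69° +15° = -54°
crank pin P = (r cos θ, r sin θ) = (11.167920, -15.371323)
h = r sin θ − e = -15.371323 − 8 = -23.371323
x = r cos θ + √(L² − h²) = 11.167920 + √(23104.0 − 546.2187) = 11.167920 + 150.192481 = 161.360401

161.3604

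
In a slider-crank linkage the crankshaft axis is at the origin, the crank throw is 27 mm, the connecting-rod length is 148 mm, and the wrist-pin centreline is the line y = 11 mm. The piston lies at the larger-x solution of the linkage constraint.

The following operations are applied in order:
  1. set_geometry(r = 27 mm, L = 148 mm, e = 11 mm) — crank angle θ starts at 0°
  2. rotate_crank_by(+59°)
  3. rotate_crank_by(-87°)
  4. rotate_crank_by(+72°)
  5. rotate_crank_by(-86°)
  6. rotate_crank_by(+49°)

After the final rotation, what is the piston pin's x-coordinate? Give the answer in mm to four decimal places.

set_geometry: r = 27 mm, L = 148 mm, e = 11 mm; θ ← 0°
rotate_crank_by(+59°): θ ← 0° +59° = 59°
rotate_crank_by(-87°): θ ← 59° -87° = -28°
rotate_crank_by(+72°): θ ← -28° +72° = 44°
rotate_crank_by(-86°): θ ← 44° -86° = -42°
rotate_crank_by(+49°): θ ← -42° +49° = 7°
crank pin P = (r cos θ, r sin θ) = (26.798746, 3.290472)
h = r sin θ − e = 3.290472 − 11 = -7.709528
x = r cos θ + √(L² − h²) = 26.798746 + √(21904.0 − 59.4368) = 26.798746 + 147.799064 = 174.597810

174.5978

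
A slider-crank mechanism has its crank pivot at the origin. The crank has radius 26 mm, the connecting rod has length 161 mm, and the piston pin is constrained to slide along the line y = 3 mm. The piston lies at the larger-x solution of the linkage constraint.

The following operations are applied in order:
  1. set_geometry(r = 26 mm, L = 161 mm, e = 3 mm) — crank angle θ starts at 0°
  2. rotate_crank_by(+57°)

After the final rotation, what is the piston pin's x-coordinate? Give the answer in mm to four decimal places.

174.0586

set_geometry: r = 26 mm, L = 161 mm, e = 3 mm; θ ← 0°
rotate_crank_by(+57°): θ ← 0° +57° = 57°
crank pin P = (r cos θ, r sin θ) = (14.160615, 21.805435)
h = r sin θ − e = 21.805435 − 3 = 18.805435
x = r cos θ + √(L² − h²) = 14.160615 + √(25921.0 − 353.6444) = 14.160615 + 159.897954 = 174.058569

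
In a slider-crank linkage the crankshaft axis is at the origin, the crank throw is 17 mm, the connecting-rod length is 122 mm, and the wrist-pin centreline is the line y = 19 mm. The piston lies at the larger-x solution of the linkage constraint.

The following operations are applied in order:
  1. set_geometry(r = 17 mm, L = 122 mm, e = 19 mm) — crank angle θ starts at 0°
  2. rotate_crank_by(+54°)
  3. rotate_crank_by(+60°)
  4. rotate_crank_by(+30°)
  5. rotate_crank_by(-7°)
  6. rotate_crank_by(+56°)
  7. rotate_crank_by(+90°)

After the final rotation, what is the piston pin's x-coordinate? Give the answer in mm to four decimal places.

120.5254

set_geometry: r = 17 mm, L = 122 mm, e = 19 mm; θ ← 0°
rotate_crank_by(+54°): θ ← 0° +54° = 54°
rotate_crank_by(+60°): θ ← 54° +60° = 114°
rotate_crank_by(+30°): θ ← 114° +30° = 144°
rotate_crank_by(-7°): θ ← 144° -7° = 137°
rotate_crank_by(+56°): θ ← 137° +56° = 193°
rotate_crank_by(+90°): θ ← 193° +90° = 283°
crank pin P = (r cos θ, r sin θ) = (3.824168, -16.564291)
h = r sin θ − e = -16.564291 − 19 = -35.564291
x = r cos θ + √(L² − h²) = 3.824168 + √(14884.0 − 1264.8188) = 3.824168 + 116.701248 = 120.525416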